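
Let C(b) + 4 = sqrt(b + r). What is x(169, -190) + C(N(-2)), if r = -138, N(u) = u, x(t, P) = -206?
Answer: -210 + 2*I*sqrt(35) ≈ -210.0 + 11.832*I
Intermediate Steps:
C(b) = -4 + sqrt(-138 + b) (C(b) = -4 + sqrt(b - 138) = -4 + sqrt(-138 + b))
x(169, -190) + C(N(-2)) = -206 + (-4 + sqrt(-138 - 2)) = -206 + (-4 + sqrt(-140)) = -206 + (-4 + 2*I*sqrt(35)) = -210 + 2*I*sqrt(35)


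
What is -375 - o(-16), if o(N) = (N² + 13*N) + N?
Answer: -407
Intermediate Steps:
o(N) = N² + 14*N
-375 - o(-16) = -375 - (-16)*(14 - 16) = -375 - (-16)*(-2) = -375 - 1*32 = -375 - 32 = -407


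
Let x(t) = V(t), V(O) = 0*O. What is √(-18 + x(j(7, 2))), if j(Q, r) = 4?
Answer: 3*I*√2 ≈ 4.2426*I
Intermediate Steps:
V(O) = 0
x(t) = 0
√(-18 + x(j(7, 2))) = √(-18 + 0) = √(-18) = 3*I*√2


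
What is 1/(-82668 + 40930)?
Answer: -1/41738 ≈ -2.3959e-5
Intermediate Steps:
1/(-82668 + 40930) = 1/(-41738) = -1/41738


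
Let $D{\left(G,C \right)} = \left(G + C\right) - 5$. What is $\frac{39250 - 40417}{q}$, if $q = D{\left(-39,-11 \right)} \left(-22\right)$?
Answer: $- \frac{1167}{1210} \approx -0.96446$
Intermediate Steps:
$D{\left(G,C \right)} = -5 + C + G$ ($D{\left(G,C \right)} = \left(C + G\right) - 5 = -5 + C + G$)
$q = 1210$ ($q = \left(-5 - 11 - 39\right) \left(-22\right) = \left(-55\right) \left(-22\right) = 1210$)
$\frac{39250 - 40417}{q} = \frac{39250 - 40417}{1210} = \left(-1167\right) \frac{1}{1210} = - \frac{1167}{1210}$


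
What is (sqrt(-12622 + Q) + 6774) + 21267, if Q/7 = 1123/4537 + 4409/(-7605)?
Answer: 28041 + 2*I*sqrt(14617337439385)/68055 ≈ 28041.0 + 112.36*I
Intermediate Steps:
Q = -6172502/2654145 (Q = 7*(1123/4537 + 4409/(-7605)) = 7*(1123*(1/4537) + 4409*(-1/7605)) = 7*(1123/4537 - 4409/7605) = 7*(-881786/2654145) = -6172502/2654145 ≈ -2.3256)
(sqrt(-12622 + Q) + 6774) + 21267 = (sqrt(-12622 - 6172502/2654145) + 6774) + 21267 = (sqrt(-33506790692/2654145) + 6774) + 21267 = (2*I*sqrt(14617337439385)/68055 + 6774) + 21267 = (6774 + 2*I*sqrt(14617337439385)/68055) + 21267 = 28041 + 2*I*sqrt(14617337439385)/68055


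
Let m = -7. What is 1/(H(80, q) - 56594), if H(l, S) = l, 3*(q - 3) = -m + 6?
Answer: -1/56514 ≈ -1.7695e-5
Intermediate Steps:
q = 22/3 (q = 3 + (-1*(-7) + 6)/3 = 3 + (7 + 6)/3 = 3 + (⅓)*13 = 3 + 13/3 = 22/3 ≈ 7.3333)
1/(H(80, q) - 56594) = 1/(80 - 56594) = 1/(-56514) = -1/56514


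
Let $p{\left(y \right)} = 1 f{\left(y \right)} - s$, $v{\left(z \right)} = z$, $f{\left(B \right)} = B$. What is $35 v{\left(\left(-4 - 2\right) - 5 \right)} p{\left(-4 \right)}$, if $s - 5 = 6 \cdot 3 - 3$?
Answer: $9240$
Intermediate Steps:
$s = 20$ ($s = 5 + \left(6 \cdot 3 - 3\right) = 5 + \left(18 - 3\right) = 5 + 15 = 20$)
$p{\left(y \right)} = -20 + y$ ($p{\left(y \right)} = 1 y - 20 = y - 20 = -20 + y$)
$35 v{\left(\left(-4 - 2\right) - 5 \right)} p{\left(-4 \right)} = 35 \left(\left(-4 - 2\right) - 5\right) \left(-20 - 4\right) = 35 \left(-6 - 5\right) \left(-24\right) = 35 \left(-11\right) \left(-24\right) = \left(-385\right) \left(-24\right) = 9240$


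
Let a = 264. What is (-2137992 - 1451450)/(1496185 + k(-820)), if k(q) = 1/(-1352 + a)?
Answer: -3905312896/1627849279 ≈ -2.3991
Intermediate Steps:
k(q) = -1/1088 (k(q) = 1/(-1352 + 264) = 1/(-1088) = -1/1088)
(-2137992 - 1451450)/(1496185 + k(-820)) = (-2137992 - 1451450)/(1496185 - 1/1088) = -3589442/1627849279/1088 = -3589442*1088/1627849279 = -3905312896/1627849279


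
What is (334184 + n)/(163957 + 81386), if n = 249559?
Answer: 194581/81781 ≈ 2.3793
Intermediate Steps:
(334184 + n)/(163957 + 81386) = (334184 + 249559)/(163957 + 81386) = 583743/245343 = 583743*(1/245343) = 194581/81781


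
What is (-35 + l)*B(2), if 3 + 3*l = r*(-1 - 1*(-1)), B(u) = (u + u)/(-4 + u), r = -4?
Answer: 72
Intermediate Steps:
B(u) = 2*u/(-4 + u) (B(u) = (2*u)/(-4 + u) = 2*u/(-4 + u))
l = -1 (l = -1 + (-4*(-1 - 1*(-1)))/3 = -1 + (-4*(-1 + 1))/3 = -1 + (-4*0)/3 = -1 + (1/3)*0 = -1 + 0 = -1)
(-35 + l)*B(2) = (-35 - 1)*(2*2/(-4 + 2)) = -72*2/(-2) = -72*2*(-1)/2 = -36*(-2) = 72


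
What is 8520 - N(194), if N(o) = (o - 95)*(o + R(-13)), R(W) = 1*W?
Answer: -9399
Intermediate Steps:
R(W) = W
N(o) = (-95 + o)*(-13 + o) (N(o) = (o - 95)*(o - 13) = (-95 + o)*(-13 + o))
8520 - N(194) = 8520 - (1235 + 194² - 108*194) = 8520 - (1235 + 37636 - 20952) = 8520 - 1*17919 = 8520 - 17919 = -9399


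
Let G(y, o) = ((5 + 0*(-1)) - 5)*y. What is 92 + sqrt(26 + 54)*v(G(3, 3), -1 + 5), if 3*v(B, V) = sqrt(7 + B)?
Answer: 92 + 4*sqrt(35)/3 ≈ 99.888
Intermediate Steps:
G(y, o) = 0 (G(y, o) = ((5 + 0) - 5)*y = (5 - 5)*y = 0*y = 0)
v(B, V) = sqrt(7 + B)/3
92 + sqrt(26 + 54)*v(G(3, 3), -1 + 5) = 92 + sqrt(26 + 54)*(sqrt(7 + 0)/3) = 92 + sqrt(80)*(sqrt(7)/3) = 92 + (4*sqrt(5))*(sqrt(7)/3) = 92 + 4*sqrt(35)/3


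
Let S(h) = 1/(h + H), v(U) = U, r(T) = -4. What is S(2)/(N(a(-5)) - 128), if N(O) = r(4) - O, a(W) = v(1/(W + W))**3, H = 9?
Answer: -1000/1451989 ≈ -0.00068871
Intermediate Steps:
a(W) = 1/(8*W**3) (a(W) = (1/(W + W))**3 = (1/(2*W))**3 = 1/(8*W**3))
S(h) = 1/(9 + h) (S(h) = 1/(h + 9) = 1/(9 + h))
N(O) = -4 - O
S(2)/(N(a(-5)) - 128) = 1/((9 + 2)*((-4 - 1/(8*(-5)**3)) - 128)) = 1/(11*((-4 - (-1)/(8*125)) - 128)) = 1/(11*((-4 - 1*(-1/1000)) - 128)) = 1/(11*((-4 + 1/1000) - 128)) = 1/(11*(-3999/1000 - 128)) = 1/(11*(-131999/1000)) = (1/11)*(-1000/131999) = -1000/1451989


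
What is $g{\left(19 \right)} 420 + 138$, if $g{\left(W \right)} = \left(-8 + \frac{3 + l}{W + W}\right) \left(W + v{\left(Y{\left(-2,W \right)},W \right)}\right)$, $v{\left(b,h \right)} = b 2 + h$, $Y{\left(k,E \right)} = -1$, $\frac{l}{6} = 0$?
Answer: $- \frac{2272938}{19} \approx -1.1963 \cdot 10^{5}$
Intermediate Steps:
$l = 0$ ($l = 6 \cdot 0 = 0$)
$v{\left(b,h \right)} = h + 2 b$ ($v{\left(b,h \right)} = 2 b + h = h + 2 b$)
$g{\left(W \right)} = \left(-8 + \frac{3}{2 W}\right) \left(-2 + 2 W\right)$ ($g{\left(W \right)} = \left(-8 + \frac{3 + 0}{W + W}\right) \left(W + \left(W + 2 \left(-1\right)\right)\right) = \left(-8 + \frac{3}{2 W}\right) \left(W + \left(W - 2\right)\right) = \left(-8 + 3 \frac{1}{2 W}\right) \left(W + \left(-2 + W\right)\right) = \left(-8 + \frac{3}{2 W}\right) \left(-2 + 2 W\right)$)
$g{\left(19 \right)} 420 + 138 = \left(19 - 304 - \frac{3}{19}\right) 420 + 138 = \left(- \frac{5418}{19}\right) 420 + 138 = - \frac{2275560}{19} + 138 = - \frac{2272938}{19}$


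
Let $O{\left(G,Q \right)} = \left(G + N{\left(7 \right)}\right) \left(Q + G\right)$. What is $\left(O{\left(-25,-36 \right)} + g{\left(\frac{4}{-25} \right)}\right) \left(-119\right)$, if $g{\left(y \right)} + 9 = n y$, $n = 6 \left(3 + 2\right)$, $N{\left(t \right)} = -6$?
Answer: $- \frac{1116934}{5} \approx -2.2339 \cdot 10^{5}$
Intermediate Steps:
$O{\left(G,Q \right)} = \left(-6 + G\right) \left(G + Q\right)$ ($O{\left(G,Q \right)} = \left(G - 6\right) \left(Q + G\right) = \left(-6 + G\right) \left(G + Q\right)$)
$n = 30$ ($n = 6 \cdot 5 = 30$)
$g{\left(y \right)} = -9 + 30 y$
$\left(O{\left(-25,-36 \right)} + g{\left(\frac{4}{-25} \right)}\right) \left(-119\right) = \left(\left(\left(-25\right)^{2} - -150 - -216 - -900\right) - \left(9 - 30 \frac{4}{-25}\right)\right) \left(-119\right) = \left(\left(625 + 150 + 216 + 900\right) - \left(9 - 30 \cdot 4 \left(- \frac{1}{25}\right)\right)\right) \left(-119\right) = \left(1891 + \left(-9 + 30 \left(- \frac{4}{25}\right)\right)\right) \left(-119\right) = \left(1891 - \frac{69}{5}\right) \left(-119\right) = \frac{9386}{5} \left(-119\right) = - \frac{1116934}{5}$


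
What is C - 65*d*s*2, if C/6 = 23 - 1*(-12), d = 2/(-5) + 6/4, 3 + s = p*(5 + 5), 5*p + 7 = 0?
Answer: 2641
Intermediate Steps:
p = -7/5 (p = -7/5 + (1/5)*0 = -7/5 + 0 = -7/5 ≈ -1.4000)
s = -17 (s = -3 - 7*(5 + 5)/5 = -3 - 7/5*10 = -3 - 14 = -17)
d = 11/10 (d = 2*(-1/5) + 6*(1/4) = -2/5 + 3/2 = 11/10 ≈ 1.1000)
C = 210 (C = 6*(23 - 1*(-12)) = 6*(23 + 12) = 6*35 = 210)
C - 65*d*s*2 = 210 - 65*(11/10)*(-17)*2 = 210 - (-2431)*2/2 = 210 - 65*(-187/5) = 210 + 2431 = 2641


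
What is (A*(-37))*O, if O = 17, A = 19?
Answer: -11951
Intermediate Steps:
(A*(-37))*O = (19*(-37))*17 = -703*17 = -11951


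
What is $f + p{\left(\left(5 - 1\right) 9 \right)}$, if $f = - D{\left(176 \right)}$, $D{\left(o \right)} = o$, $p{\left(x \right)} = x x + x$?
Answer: $1156$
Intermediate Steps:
$p{\left(x \right)} = x + x^{2}$ ($p{\left(x \right)} = x^{2} + x = x + x^{2}$)
$f = -176$ ($f = \left(-1\right) 176 = -176$)
$f + p{\left(\left(5 - 1\right) 9 \right)} = -176 + \left(5 - 1\right) 9 \left(1 + \left(5 - 1\right) 9\right) = -176 + 4 \cdot 9 \left(1 + 4 \cdot 9\right) = -176 + 36 \left(1 + 36\right) = -176 + 36 \cdot 37 = -176 + 1332 = 1156$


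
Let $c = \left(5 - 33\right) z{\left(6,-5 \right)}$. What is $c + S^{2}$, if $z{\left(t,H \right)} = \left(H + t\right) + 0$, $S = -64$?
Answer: $4068$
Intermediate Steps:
$z{\left(t,H \right)} = H + t$
$c = -28$ ($c = \left(5 - 33\right) \left(-5 + 6\right) = \left(-28\right) 1 = -28$)
$c + S^{2} = -28 + \left(-64\right)^{2} = -28 + 4096 = 4068$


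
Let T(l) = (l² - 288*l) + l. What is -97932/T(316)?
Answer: -24483/2291 ≈ -10.687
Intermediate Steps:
T(l) = l² - 287*l
-97932/T(316) = -97932*1/(316*(-287 + 316)) = -97932/(316*29) = -97932/9164 = -97932*1/9164 = -24483/2291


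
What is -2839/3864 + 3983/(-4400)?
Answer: -3485239/2125200 ≈ -1.6400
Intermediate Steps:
-2839/3864 + 3983/(-4400) = -2839*1/3864 + 3983*(-1/4400) = -2839/3864 - 3983/4400 = -3485239/2125200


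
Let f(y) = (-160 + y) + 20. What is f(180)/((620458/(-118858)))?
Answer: -2377160/310229 ≈ -7.6626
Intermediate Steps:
f(y) = -140 + y
f(180)/((620458/(-118858))) = (-140 + 180)/((620458/(-118858))) = 40/((620458*(-1/118858))) = 40/(-310229/59429) = 40*(-59429/310229) = -2377160/310229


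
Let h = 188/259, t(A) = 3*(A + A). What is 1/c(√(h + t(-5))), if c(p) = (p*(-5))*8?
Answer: I*√1963738/303280 ≈ 0.0046206*I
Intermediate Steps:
t(A) = 6*A (t(A) = 3*(2*A) = 6*A)
h = 188/259 (h = 188*(1/259) = 188/259 ≈ 0.72587)
c(p) = -40*p (c(p) = -5*p*8 = -40*p)
1/c(√(h + t(-5))) = 1/(-40*√(188/259 + 6*(-5))) = 1/(-40*√(188/259 - 30)) = 1/(-40*I*√1963738/259) = I*√1963738/303280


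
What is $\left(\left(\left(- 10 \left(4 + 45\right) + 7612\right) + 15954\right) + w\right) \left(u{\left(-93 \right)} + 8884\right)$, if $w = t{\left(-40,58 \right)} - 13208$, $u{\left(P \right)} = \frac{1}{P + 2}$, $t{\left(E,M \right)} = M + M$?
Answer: $\frac{620884224}{7} \approx 8.8698 \cdot 10^{7}$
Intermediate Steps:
$t{\left(E,M \right)} = 2 M$
$u{\left(P \right)} = \frac{1}{2 + P}$
$w = -13092$ ($w = 2 \cdot 58 - 13208 = 116 - 13208 = -13092$)
$\left(\left(\left(- 10 \left(4 + 45\right) + 7612\right) + 15954\right) + w\right) \left(u{\left(-93 \right)} + 8884\right) = \left(\left(\left(- 10 \left(4 + 45\right) + 7612\right) + 15954\right) - 13092\right) \left(\frac{1}{2 - 93} + 8884\right) = \left(\left(\left(\left(-10\right) 49 + 7612\right) + 15954\right) - 13092\right) \left(\frac{1}{-91} + 8884\right) = \left(\left(\left(-490 + 7612\right) + 15954\right) - 13092\right) \left(- \frac{1}{91} + 8884\right) = \left(\left(7122 + 15954\right) - 13092\right) \frac{808443}{91} = \left(23076 - 13092\right) \frac{808443}{91} = 9984 \cdot \frac{808443}{91} = \frac{620884224}{7}$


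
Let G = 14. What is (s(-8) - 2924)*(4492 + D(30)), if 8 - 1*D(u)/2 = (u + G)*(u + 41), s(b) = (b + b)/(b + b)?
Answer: 5086020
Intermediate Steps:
s(b) = 1 (s(b) = (2*b)/((2*b)) = (2*b)*(1/(2*b)) = 1)
D(u) = 16 - 2*(14 + u)*(41 + u) (D(u) = 16 - 2*(u + 14)*(u + 41) = 16 - 2*(14 + u)*(41 + u))
(s(-8) - 2924)*(4492 + D(30)) = (1 - 2924)*(4492 + (-1132 - 110*30 - 2*30²)) = -2923*(4492 + (-1132 - 3300 - 2*900)) = -2923*(4492 + (-1132 - 3300 - 1800)) = -2923*(4492 - 6232) = -2923*(-1740) = 5086020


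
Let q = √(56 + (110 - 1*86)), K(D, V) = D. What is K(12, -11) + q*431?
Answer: 12 + 1724*√5 ≈ 3867.0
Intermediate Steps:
q = 4*√5 (q = √(56 + (110 - 86)) = √(56 + 24) = √80 = 4*√5 ≈ 8.9443)
K(12, -11) + q*431 = 12 + (4*√5)*431 = 12 + 1724*√5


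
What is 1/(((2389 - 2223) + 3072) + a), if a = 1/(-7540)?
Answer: 7540/24414519 ≈ 0.00030883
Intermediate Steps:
a = -1/7540 ≈ -0.00013263
1/(((2389 - 2223) + 3072) + a) = 1/(((2389 - 2223) + 3072) - 1/7540) = 1/((166 + 3072) - 1/7540) = 1/(3238 - 1/7540) = 1/(24414519/7540) = 7540/24414519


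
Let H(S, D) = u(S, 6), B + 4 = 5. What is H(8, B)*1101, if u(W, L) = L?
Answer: 6606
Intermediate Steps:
B = 1 (B = -4 + 5 = 1)
H(S, D) = 6
H(8, B)*1101 = 6*1101 = 6606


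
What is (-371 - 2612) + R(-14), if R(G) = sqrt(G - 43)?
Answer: -2983 + I*sqrt(57) ≈ -2983.0 + 7.5498*I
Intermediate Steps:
R(G) = sqrt(-43 + G)
(-371 - 2612) + R(-14) = (-371 - 2612) + sqrt(-43 - 14) = -2983 + sqrt(-57) = -2983 + I*sqrt(57)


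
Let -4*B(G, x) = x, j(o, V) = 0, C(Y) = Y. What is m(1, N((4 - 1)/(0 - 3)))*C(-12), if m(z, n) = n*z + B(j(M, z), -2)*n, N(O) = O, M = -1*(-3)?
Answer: 18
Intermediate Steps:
M = 3
B(G, x) = -x/4
m(z, n) = n/2 + n*z (m(z, n) = n*z + (-1/4*(-2))*n = n*z + n/2 = n/2 + n*z)
m(1, N((4 - 1)/(0 - 3)))*C(-12) = (((4 - 1)/(0 - 3))*(1/2 + 1))*(-12) = ((3/(-3))*(3/2))*(-12) = ((3*(-1/3))*(3/2))*(-12) = -1*3/2*(-12) = -3/2*(-12) = 18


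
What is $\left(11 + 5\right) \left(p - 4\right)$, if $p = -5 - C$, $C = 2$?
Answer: $-176$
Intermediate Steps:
$p = -7$ ($p = -5 - 2 = -7$)
$\left(11 + 5\right) \left(p - 4\right) = \left(11 + 5\right) \left(-7 - 4\right) = 16 \left(-11\right) = -176$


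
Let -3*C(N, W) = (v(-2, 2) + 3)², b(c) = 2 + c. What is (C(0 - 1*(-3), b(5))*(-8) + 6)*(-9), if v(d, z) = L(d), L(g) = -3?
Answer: -54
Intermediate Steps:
v(d, z) = -3
C(N, W) = 0 (C(N, W) = -(-3 + 3)²/3 = -⅓*0² = -⅓*0 = 0)
(C(0 - 1*(-3), b(5))*(-8) + 6)*(-9) = (0*(-8) + 6)*(-9) = (0 + 6)*(-9) = 6*(-9) = -54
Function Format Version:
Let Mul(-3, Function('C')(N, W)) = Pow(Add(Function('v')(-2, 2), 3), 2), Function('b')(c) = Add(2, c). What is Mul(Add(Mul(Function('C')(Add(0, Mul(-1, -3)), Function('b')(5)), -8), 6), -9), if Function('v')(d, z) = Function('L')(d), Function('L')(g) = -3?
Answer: -54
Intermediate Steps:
Function('v')(d, z) = -3
Function('C')(N, W) = 0 (Function('C')(N, W) = Mul(Rational(-1, 3), Pow(Add(-3, 3), 2)) = Mul(Rational(-1, 3), Pow(0, 2)) = Mul(Rational(-1, 3), 0) = 0)
Mul(Add(Mul(Function('C')(Add(0, Mul(-1, -3)), Function('b')(5)), -8), 6), -9) = Mul(Add(Mul(0, -8), 6), -9) = Mul(Add(0, 6), -9) = Mul(6, -9) = -54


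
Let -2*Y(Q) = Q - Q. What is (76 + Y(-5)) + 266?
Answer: 342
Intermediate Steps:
Y(Q) = 0 (Y(Q) = -(Q - Q)/2 = -½*0 = 0)
(76 + Y(-5)) + 266 = (76 + 0) + 266 = 76 + 266 = 342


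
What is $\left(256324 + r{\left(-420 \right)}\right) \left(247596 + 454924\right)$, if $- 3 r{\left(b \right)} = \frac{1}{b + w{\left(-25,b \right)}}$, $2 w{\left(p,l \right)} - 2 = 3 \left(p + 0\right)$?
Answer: $\frac{493219226623760}{2739} \approx 1.8007 \cdot 10^{11}$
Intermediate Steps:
$w{\left(p,l \right)} = 1 + \frac{3 p}{2}$ ($w{\left(p,l \right)} = 1 + \frac{3 \left(p + 0\right)}{2} = 1 + \frac{3 p}{2}$)
$r{\left(b \right)} = - \frac{1}{3 \left(- \frac{73}{2} + b\right)}$ ($r{\left(b \right)} = - \frac{1}{3 \left(b + \left(1 + \frac{3}{2} \left(-25\right)\right)\right)} = - \frac{1}{3 \left(b + \left(1 - \frac{75}{2}\right)\right)} = - \frac{1}{3 \left(b - \frac{73}{2}\right)} = - \frac{1}{3 \left(- \frac{73}{2} + b\right)}$)
$\left(256324 + r{\left(-420 \right)}\right) \left(247596 + 454924\right) = \left(256324 - \frac{2}{-219 + 6 \left(-420\right)}\right) \left(247596 + 454924\right) = \left(256324 - \frac{2}{-219 - 2520}\right) 702520 = \left(256324 - \frac{2}{-2739}\right) 702520 = \left(256324 - - \frac{2}{2739}\right) 702520 = \left(256324 + \frac{2}{2739}\right) 702520 = \frac{702071438}{2739} \cdot 702520 = \frac{493219226623760}{2739}$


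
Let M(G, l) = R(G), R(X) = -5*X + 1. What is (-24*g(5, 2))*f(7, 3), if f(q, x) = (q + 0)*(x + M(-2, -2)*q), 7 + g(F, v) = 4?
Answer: 40320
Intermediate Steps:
g(F, v) = -3 (g(F, v) = -7 + 4 = -3)
R(X) = 1 - 5*X
M(G, l) = 1 - 5*G
f(q, x) = q*(x + 11*q) (f(q, x) = (q + 0)*(x + (1 - 5*(-2))*q) = q*(x + (1 + 10)*q) = q*(x + 11*q))
(-24*g(5, 2))*f(7, 3) = (-24*(-3))*(7*(3 + 11*7)) = 72*(7*(3 + 77)) = 72*(7*80) = 72*560 = 40320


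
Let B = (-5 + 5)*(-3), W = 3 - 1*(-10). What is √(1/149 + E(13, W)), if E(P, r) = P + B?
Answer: √288762/149 ≈ 3.6065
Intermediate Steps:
W = 13 (W = 3 + 10 = 13)
B = 0 (B = 0*(-3) = 0)
E(P, r) = P (E(P, r) = P + 0 = P)
√(1/149 + E(13, W)) = √(1/149 + 13) = √(1938/149) = √288762/149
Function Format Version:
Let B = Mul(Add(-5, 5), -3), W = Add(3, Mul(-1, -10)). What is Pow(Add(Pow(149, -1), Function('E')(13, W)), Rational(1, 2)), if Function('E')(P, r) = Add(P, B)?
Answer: Mul(Rational(1, 149), Pow(288762, Rational(1, 2))) ≈ 3.6065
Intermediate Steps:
W = 13 (W = Add(3, 10) = 13)
B = 0 (B = Mul(0, -3) = 0)
Function('E')(P, r) = P (Function('E')(P, r) = Add(P, 0) = P)
Pow(Add(Pow(149, -1), Function('E')(13, W)), Rational(1, 2)) = Pow(Add(Pow(149, -1), 13), Rational(1, 2)) = Pow(Add(Rational(1, 149), 13), Rational(1, 2)) = Pow(Rational(1938, 149), Rational(1, 2)) = Mul(Rational(1, 149), Pow(288762, Rational(1, 2)))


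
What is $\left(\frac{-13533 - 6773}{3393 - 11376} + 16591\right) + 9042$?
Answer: $\frac{204648545}{7983} \approx 25636.0$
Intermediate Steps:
$\left(\frac{-13533 - 6773}{3393 - 11376} + 16591\right) + 9042 = \left(- \frac{20306}{-7983} + 16591\right) + 9042 = \left(\left(-20306\right) \left(- \frac{1}{7983}\right) + 16591\right) + 9042 = \left(\frac{20306}{7983} + 16591\right) + 9042 = \frac{132466259}{7983} + 9042 = \frac{204648545}{7983}$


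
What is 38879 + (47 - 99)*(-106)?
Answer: 44391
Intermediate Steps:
38879 + (47 - 99)*(-106) = 38879 - 52*(-106) = 38879 + 5512 = 44391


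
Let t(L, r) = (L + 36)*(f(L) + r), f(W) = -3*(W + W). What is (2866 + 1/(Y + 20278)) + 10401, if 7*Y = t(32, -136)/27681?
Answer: 52128496553941/3929184922 ≈ 13267.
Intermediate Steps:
f(W) = -6*W
t(L, r) = (36 + L)*(r - 6*L) (t(L, r) = (L + 36)*(-6*L + r) = (36 + L)*(r - 6*L))
Y = -22304/193767 (Y = ((-216*32 - 6*32² + 36*(-136) + 32*(-136))/27681)/7 = ((-6912 - 6*1024 - 4896 - 4352)*(1/27681))/7 = ((-6912 - 6144 - 4896 - 4352)*(1/27681))/7 = (-22304*1/27681)/7 = (⅐)*(-22304/27681) = -22304/193767 ≈ -0.11511)
(2866 + 1/(Y + 20278)) + 10401 = (2866 + 1/(-22304/193767 + 20278)) + 10401 = (2866 + 1/(3929184922/193767)) + 10401 = (2866 + 193767/3929184922) + 10401 = 11261044180219/3929184922 + 10401 = 52128496553941/3929184922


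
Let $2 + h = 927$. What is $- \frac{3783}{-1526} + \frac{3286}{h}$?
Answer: $\frac{8513711}{1411550} \approx 6.0315$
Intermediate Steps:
$h = 925$ ($h = -2 + 927 = 925$)
$- \frac{3783}{-1526} + \frac{3286}{h} = - \frac{3783}{-1526} + \frac{3286}{925} = \left(-3783\right) \left(- \frac{1}{1526}\right) + 3286 \cdot \frac{1}{925} = \frac{3783}{1526} + \frac{3286}{925} = \frac{8513711}{1411550}$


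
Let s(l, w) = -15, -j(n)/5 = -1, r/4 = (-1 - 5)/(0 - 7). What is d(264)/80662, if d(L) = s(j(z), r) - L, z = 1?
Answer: -9/2602 ≈ -0.0034589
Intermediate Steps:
r = 24/7 (r = 4*((-1 - 5)/(0 - 7)) = 4*(-6/(-7)) = 4*(-6*(-1/7)) = 4*(6/7) = 24/7 ≈ 3.4286)
j(n) = 5 (j(n) = -5*(-1) = 5)
d(L) = -15 - L
d(264)/80662 = (-15 - 1*264)/80662 = (-15 - 264)*(1/80662) = -279*1/80662 = -9/2602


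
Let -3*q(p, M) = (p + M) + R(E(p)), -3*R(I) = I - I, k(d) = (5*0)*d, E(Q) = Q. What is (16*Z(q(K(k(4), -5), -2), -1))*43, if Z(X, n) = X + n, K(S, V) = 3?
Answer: -2752/3 ≈ -917.33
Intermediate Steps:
k(d) = 0 (k(d) = 0*d = 0)
R(I) = 0 (R(I) = -(I - I)/3 = -⅓*0 = 0)
q(p, M) = -M/3 - p/3 (q(p, M) = -((p + M) + 0)/3 = -((M + p) + 0)/3 = -(M + p)/3 = -M/3 - p/3)
(16*Z(q(K(k(4), -5), -2), -1))*43 = (16*((-⅓*(-2) - ⅓*3) - 1))*43 = (16*((⅔ - 1) - 1))*43 = (16*(-⅓ - 1))*43 = (16*(-4/3))*43 = -64/3*43 = -2752/3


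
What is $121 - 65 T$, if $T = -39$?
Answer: $2656$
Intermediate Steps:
$121 - 65 T = 121 - -2535 = 121 + 2535 = 2656$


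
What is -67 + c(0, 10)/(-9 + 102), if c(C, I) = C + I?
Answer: -6221/93 ≈ -66.892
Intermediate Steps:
-67 + c(0, 10)/(-9 + 102) = -67 + (0 + 10)/(-9 + 102) = -67 + 10/93 = -6221/93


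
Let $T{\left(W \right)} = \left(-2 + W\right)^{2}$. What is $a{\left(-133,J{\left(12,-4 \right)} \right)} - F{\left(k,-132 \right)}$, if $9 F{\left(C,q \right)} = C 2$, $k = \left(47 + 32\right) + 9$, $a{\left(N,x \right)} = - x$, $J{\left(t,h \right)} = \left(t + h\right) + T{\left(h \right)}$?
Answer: $- \frac{572}{9} \approx -63.556$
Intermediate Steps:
$J{\left(t,h \right)} = h + t + \left(-2 + h\right)^{2}$ ($J{\left(t,h \right)} = \left(t + h\right) + \left(-2 + h\right)^{2} = \left(h + t\right) + \left(-2 + h\right)^{2} = h + t + \left(-2 + h\right)^{2}$)
$k = 88$ ($k = 79 + 9 = 88$)
$F{\left(C,q \right)} = \frac{2 C}{9}$ ($F{\left(C,q \right)} = \frac{C 2}{9} = \frac{2 C}{9}$)
$a{\left(-133,J{\left(12,-4 \right)} \right)} - F{\left(k,-132 \right)} = - (-4 + 12 + \left(-2 - 4\right)^{2}) - \frac{2}{9} \cdot 88 = - (-4 + 12 + \left(-6\right)^{2}) - \frac{176}{9} = - (-4 + 12 + 36) - \frac{176}{9} = \left(-1\right) 44 - \frac{176}{9} = -44 - \frac{176}{9} = - \frac{572}{9}$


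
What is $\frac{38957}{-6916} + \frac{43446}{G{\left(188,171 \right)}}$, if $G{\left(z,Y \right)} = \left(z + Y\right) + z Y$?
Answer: $- \frac{965902663}{224818412} \approx -4.2964$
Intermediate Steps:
$G{\left(z,Y \right)} = Y + z + Y z$ ($G{\left(z,Y \right)} = \left(Y + z\right) + Y z = Y + z + Y z$)
$\frac{38957}{-6916} + \frac{43446}{G{\left(188,171 \right)}} = \frac{38957}{-6916} + \frac{43446}{171 + 188 + 171 \cdot 188} = 38957 \left(- \frac{1}{6916}\right) + \frac{43446}{171 + 188 + 32148} = - \frac{38957}{6916} + \frac{43446}{32507} = - \frac{965902663}{224818412}$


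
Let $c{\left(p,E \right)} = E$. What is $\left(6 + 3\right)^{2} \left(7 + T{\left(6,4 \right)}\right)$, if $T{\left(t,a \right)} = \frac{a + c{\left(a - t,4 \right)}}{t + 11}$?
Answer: $\frac{10287}{17} \approx 605.12$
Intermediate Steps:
$T{\left(t,a \right)} = \frac{4 + a}{11 + t}$ ($T{\left(t,a \right)} = \frac{a + 4}{t + 11} = \frac{4 + a}{11 + t}$)
$\left(6 + 3\right)^{2} \left(7 + T{\left(6,4 \right)}\right) = \left(6 + 3\right)^{2} \left(7 + \frac{4 + 4}{11 + 6}\right) = 9^{2} \left(7 + \frac{1}{17} \cdot 8\right) = 81 \left(7 + \frac{1}{17} \cdot 8\right) = 81 \left(7 + \frac{8}{17}\right) = 81 \cdot \frac{127}{17} = \frac{10287}{17}$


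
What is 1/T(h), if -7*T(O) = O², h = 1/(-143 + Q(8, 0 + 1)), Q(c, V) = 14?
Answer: -116487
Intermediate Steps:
h = -1/129 (h = 1/(-143 + 14) = 1/(-129) = -1/129 ≈ -0.0077519)
T(O) = -O²/7
1/T(h) = 1/(-(-1/129)²/7) = 1/(-⅐*1/16641) = 1/(-1/116487) = -116487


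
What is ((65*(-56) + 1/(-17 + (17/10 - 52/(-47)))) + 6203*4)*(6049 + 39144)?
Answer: 6382966312806/6671 ≈ 9.5682e+8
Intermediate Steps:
((65*(-56) + 1/(-17 + (17/10 - 52/(-47)))) + 6203*4)*(6049 + 39144) = ((-3640 + 1/(-17 + (17*(⅒) - 52*(-1/47)))) + 24812)*45193 = ((-3640 + 1/(-17 + (17/10 + 52/47))) + 24812)*45193 = ((-3640 + 1/(-17 + 1319/470)) + 24812)*45193 = ((-3640 + 1/(-6671/470)) + 24812)*45193 = ((-3640 - 470/6671) + 24812)*45193 = (-24282910/6671 + 24812)*45193 = (141237942/6671)*45193 = 6382966312806/6671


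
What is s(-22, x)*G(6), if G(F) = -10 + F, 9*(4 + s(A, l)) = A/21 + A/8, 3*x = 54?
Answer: 3343/189 ≈ 17.688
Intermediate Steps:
x = 18 (x = (⅓)*54 = 18)
s(A, l) = -4 + 29*A/1512 (s(A, l) = -4 + (A/21 + A/8)/9 = -4 + (29*A/168)/9 = -4 + 29*A/1512)
s(-22, x)*G(6) = (-4 + (29/1512)*(-22))*(-10 + 6) = (-4 - 319/756)*(-4) = -3343/756*(-4) = 3343/189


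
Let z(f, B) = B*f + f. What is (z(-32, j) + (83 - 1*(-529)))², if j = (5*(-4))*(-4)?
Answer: 3920400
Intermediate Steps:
j = 80 (j = -20*(-4) = 80)
z(f, B) = f + B*f
(z(-32, j) + (83 - 1*(-529)))² = (-32*(1 + 80) + (83 - 1*(-529)))² = (-32*81 + (83 + 529))² = (-2592 + 612)² = (-1980)² = 3920400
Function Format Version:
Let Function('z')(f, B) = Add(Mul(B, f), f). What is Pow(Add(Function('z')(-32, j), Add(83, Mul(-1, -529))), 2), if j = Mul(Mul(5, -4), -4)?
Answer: 3920400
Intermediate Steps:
j = 80 (j = Mul(-20, -4) = 80)
Function('z')(f, B) = Add(f, Mul(B, f))
Pow(Add(Function('z')(-32, j), Add(83, Mul(-1, -529))), 2) = Pow(Add(Mul(-32, Add(1, 80)), Add(83, Mul(-1, -529))), 2) = Pow(Add(Mul(-32, 81), Add(83, 529)), 2) = Pow(Add(-2592, 612), 2) = Pow(-1980, 2) = 3920400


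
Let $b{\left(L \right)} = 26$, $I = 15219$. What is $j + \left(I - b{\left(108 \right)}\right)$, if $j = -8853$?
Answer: $6340$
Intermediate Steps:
$j + \left(I - b{\left(108 \right)}\right) = -8853 + \left(15219 - 26\right) = -8853 + 15193 = 6340$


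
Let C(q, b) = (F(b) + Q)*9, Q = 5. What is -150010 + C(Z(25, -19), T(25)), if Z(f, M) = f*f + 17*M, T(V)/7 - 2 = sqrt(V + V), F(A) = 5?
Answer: -149920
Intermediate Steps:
T(V) = 14 + 7*sqrt(2)*sqrt(V) (T(V) = 14 + 7*sqrt(V + V) = 14 + 7*sqrt(2*V) = 14 + 7*(sqrt(2)*sqrt(V)) = 14 + 7*sqrt(2)*sqrt(V))
Z(f, M) = f**2 + 17*M
C(q, b) = 90 (C(q, b) = (5 + 5)*9 = 10*9 = 90)
-150010 + C(Z(25, -19), T(25)) = -150010 + 90 = -149920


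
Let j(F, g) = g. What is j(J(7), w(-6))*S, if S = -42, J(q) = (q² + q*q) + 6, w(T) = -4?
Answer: 168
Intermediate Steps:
J(q) = 6 + 2*q² (J(q) = (q² + q²) + 6 = 2*q² + 6 = 6 + 2*q²)
j(J(7), w(-6))*S = -4*(-42) = 168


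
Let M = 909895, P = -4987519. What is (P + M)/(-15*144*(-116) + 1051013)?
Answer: -4077624/1301573 ≈ -3.1328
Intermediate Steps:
(P + M)/(-15*144*(-116) + 1051013) = (-4987519 + 909895)/(-15*144*(-116) + 1051013) = -4077624/(-2160*(-116) + 1051013) = -4077624/(250560 + 1051013) = -4077624/1301573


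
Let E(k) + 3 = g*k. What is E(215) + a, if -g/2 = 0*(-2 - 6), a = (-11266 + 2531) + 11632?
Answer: 2894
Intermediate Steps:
a = 2897 (a = -8735 + 11632 = 2897)
g = 0 (g = -0*(-2 - 6) = -0*(-8) = -2*0 = 0)
E(k) = -3 (E(k) = -3 + 0*k = -3 + 0 = -3)
E(215) + a = -3 + 2897 = 2894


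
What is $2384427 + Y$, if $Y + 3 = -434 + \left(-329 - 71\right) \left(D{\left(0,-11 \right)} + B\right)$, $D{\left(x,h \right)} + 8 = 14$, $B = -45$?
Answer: $2399590$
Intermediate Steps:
$D{\left(x,h \right)} = 6$ ($D{\left(x,h \right)} = -8 + 14 = 6$)
$Y = 15163$ ($Y = -3 - \left(434 - \left(-329 - 71\right) \left(6 - 45\right)\right) = -3 - \left(434 - \left(-329 - 71\right) \left(-39\right)\right) = -3 - -15166 = -3 + \left(-434 + 15600\right) = -3 + 15166 = 15163$)
$2384427 + Y = 2384427 + 15163 = 2399590$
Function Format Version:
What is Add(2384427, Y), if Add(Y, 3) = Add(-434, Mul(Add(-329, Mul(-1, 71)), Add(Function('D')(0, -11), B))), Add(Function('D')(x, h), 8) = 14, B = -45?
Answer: 2399590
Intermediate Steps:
Function('D')(x, h) = 6 (Function('D')(x, h) = Add(-8, 14) = 6)
Y = 15163 (Y = Add(-3, Add(-434, Mul(Add(-329, Mul(-1, 71)), Add(6, -45)))) = Add(-3, Add(-434, Mul(Add(-329, -71), -39))) = Add(-3, Add(-434, Mul(-400, -39))) = Add(-3, Add(-434, 15600)) = Add(-3, 15166) = 15163)
Add(2384427, Y) = Add(2384427, 15163) = 2399590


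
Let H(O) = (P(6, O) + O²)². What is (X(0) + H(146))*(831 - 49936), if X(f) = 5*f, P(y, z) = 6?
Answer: -22324492422820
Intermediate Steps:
H(O) = (6 + O²)²
(X(0) + H(146))*(831 - 49936) = (5*0 + (6 + 146²)²)*(831 - 49936) = (0 + (6 + 21316)²)*(-49105) = (0 + 21322²)*(-49105) = (0 + 454627684)*(-49105) = 454627684*(-49105) = -22324492422820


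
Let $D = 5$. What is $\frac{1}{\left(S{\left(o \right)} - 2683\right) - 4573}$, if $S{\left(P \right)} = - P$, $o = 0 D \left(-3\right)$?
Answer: $- \frac{1}{7256} \approx -0.00013782$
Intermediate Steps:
$o = 0$ ($o = 0 \cdot 5 \left(-3\right) = 0 \left(-3\right) = 0$)
$\frac{1}{\left(S{\left(o \right)} - 2683\right) - 4573} = \frac{1}{\left(\left(-1\right) 0 - 2683\right) - 4573} = \frac{1}{\left(0 - 2683\right) - 4573} = \frac{1}{-2683 - 4573} = \frac{1}{-7256} = - \frac{1}{7256}$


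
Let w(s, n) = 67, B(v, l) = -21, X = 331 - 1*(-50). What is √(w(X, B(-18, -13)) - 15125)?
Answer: I*√15058 ≈ 122.71*I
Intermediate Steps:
X = 381 (X = 331 + 50 = 381)
√(w(X, B(-18, -13)) - 15125) = √(67 - 15125) = √(-15058) = I*√15058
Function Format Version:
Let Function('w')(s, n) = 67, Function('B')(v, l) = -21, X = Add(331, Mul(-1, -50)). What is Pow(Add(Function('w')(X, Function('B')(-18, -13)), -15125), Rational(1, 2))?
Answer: Mul(I, Pow(15058, Rational(1, 2))) ≈ Mul(122.71, I)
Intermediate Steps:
X = 381 (X = Add(331, 50) = 381)
Pow(Add(Function('w')(X, Function('B')(-18, -13)), -15125), Rational(1, 2)) = Pow(Add(67, -15125), Rational(1, 2)) = Pow(-15058, Rational(1, 2)) = Mul(I, Pow(15058, Rational(1, 2)))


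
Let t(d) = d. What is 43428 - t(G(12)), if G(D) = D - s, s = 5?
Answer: 43421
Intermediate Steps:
G(D) = -5 + D (G(D) = D - 1*5 = D - 5 = -5 + D)
43428 - t(G(12)) = 43428 - (-5 + 12) = 43428 - 1*7 = 43428 - 7 = 43421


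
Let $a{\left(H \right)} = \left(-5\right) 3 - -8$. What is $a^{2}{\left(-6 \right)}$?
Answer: $49$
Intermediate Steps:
$a{\left(H \right)} = -7$ ($a{\left(H \right)} = -15 + 8 = -7$)
$a^{2}{\left(-6 \right)} = \left(-7\right)^{2} = 49$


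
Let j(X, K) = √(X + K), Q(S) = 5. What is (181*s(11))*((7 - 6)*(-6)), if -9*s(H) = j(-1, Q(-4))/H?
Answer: 724/33 ≈ 21.939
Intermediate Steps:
j(X, K) = √(K + X)
s(H) = -2/(9*H) (s(H) = -√(5 - 1)/(9*H) = -√4/(9*H) = -2/(9*H))
(181*s(11))*((7 - 6)*(-6)) = (181*(-2/9/11))*((7 - 6)*(-6)) = (181*(-2/9*1/11))*(1*(-6)) = (181*(-2/99))*(-6) = -362/99*(-6) = 724/33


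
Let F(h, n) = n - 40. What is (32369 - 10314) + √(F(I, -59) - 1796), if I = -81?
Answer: 22055 + I*√1895 ≈ 22055.0 + 43.532*I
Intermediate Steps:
F(h, n) = -40 + n
(32369 - 10314) + √(F(I, -59) - 1796) = (32369 - 10314) + √((-40 - 59) - 1796) = 22055 + √(-99 - 1796) = 22055 + √(-1895) = 22055 + I*√1895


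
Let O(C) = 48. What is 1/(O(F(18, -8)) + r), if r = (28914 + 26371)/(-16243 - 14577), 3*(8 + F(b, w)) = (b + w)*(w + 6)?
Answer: 6164/284815 ≈ 0.021642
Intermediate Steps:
F(b, w) = -8 + (6 + w)*(b + w)/3 (F(b, w) = -8 + ((b + w)*(w + 6))/3 = -8 + ((b + w)*(6 + w))/3 = -8 + ((6 + w)*(b + w))/3 = -8 + (6 + w)*(b + w)/3)
r = -11057/6164 (r = 55285/(-30820) = 55285*(-1/30820) = -11057/6164 ≈ -1.7938)
1/(O(F(18, -8)) + r) = 1/(48 - 11057/6164) = 1/(284815/6164) = 6164/284815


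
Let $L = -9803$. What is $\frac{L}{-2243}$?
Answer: $\frac{9803}{2243} \approx 4.3705$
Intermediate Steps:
$\frac{L}{-2243} = - \frac{9803}{-2243} = \left(-9803\right) \left(- \frac{1}{2243}\right) = \frac{9803}{2243}$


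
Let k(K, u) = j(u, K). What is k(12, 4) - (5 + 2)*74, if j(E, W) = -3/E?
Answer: -2075/4 ≈ -518.75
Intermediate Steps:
k(K, u) = -3/u
k(12, 4) - (5 + 2)*74 = -3/4 - (5 + 2)*74 = -3*¼ - 1*7*74 = -¾ - 7*74 = -¾ - 518 = -2075/4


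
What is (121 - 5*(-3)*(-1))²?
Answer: 11236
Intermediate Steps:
(121 - 5*(-3)*(-1))² = (121 + 15*(-1))² = (121 - 15)² = 106² = 11236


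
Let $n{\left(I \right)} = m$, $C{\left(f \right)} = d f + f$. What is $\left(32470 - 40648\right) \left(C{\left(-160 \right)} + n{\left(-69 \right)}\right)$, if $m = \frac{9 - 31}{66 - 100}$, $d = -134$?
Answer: $- \frac{2958563238}{17} \approx -1.7403 \cdot 10^{8}$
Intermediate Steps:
$m = \frac{11}{17}$ ($m = - \frac{22}{-34} = \left(-22\right) \left(- \frac{1}{34}\right) = \frac{11}{17} \approx 0.64706$)
$C{\left(f \right)} = - 133 f$ ($C{\left(f \right)} = - 134 f + f = - 133 f$)
$n{\left(I \right)} = \frac{11}{17}$
$\left(32470 - 40648\right) \left(C{\left(-160 \right)} + n{\left(-69 \right)}\right) = \left(32470 - 40648\right) \left(\left(-133\right) \left(-160\right) + \frac{11}{17}\right) = - 8178 \left(21280 + \frac{11}{17}\right) = \left(-8178\right) \frac{361771}{17} = - \frac{2958563238}{17}$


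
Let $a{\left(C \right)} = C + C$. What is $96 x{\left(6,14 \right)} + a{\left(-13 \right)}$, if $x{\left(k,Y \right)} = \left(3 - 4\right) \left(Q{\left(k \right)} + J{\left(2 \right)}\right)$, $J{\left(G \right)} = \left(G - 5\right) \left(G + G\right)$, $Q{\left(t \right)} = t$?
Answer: $550$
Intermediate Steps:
$J{\left(G \right)} = 2 G \left(-5 + G\right)$ ($J{\left(G \right)} = \left(-5 + G\right) 2 G = 2 G \left(-5 + G\right)$)
$a{\left(C \right)} = 2 C$
$x{\left(k,Y \right)} = 12 - k$ ($x{\left(k,Y \right)} = \left(3 - 4\right) \left(k + 2 \cdot 2 \left(-5 + 2\right)\right) = - (k + 2 \cdot 2 \left(-3\right)) = - (k - 12) = - (-12 + k) = 12 - k$)
$96 x{\left(6,14 \right)} + a{\left(-13 \right)} = 96 \left(12 - 6\right) + 2 \left(-13\right) = 96 \left(12 - 6\right) - 26 = 96 \cdot 6 - 26 = 576 - 26 = 550$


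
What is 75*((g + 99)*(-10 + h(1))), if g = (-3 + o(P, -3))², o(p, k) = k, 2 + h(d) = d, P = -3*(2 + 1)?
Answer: -111375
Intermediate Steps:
P = -9 (P = -3*3 = -9)
h(d) = -2 + d
g = 36 (g = (-3 - 3)² = (-6)² = 36)
75*((g + 99)*(-10 + h(1))) = 75*((36 + 99)*(-10 + (-2 + 1))) = 75*(135*(-10 - 1)) = 75*(135*(-11)) = 75*(-1485) = -111375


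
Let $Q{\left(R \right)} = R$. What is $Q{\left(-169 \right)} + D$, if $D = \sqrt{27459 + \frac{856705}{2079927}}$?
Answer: $-169 + \frac{\sqrt{13199117875674394}}{693309} \approx -3.2912$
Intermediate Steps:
$D = \frac{\sqrt{13199117875674394}}{693309}$ ($D = \sqrt{27459 + 856705 \cdot \frac{1}{2079927}} = \sqrt{27459 + \frac{856705}{2079927}} = \sqrt{\frac{57113572198}{2079927}} = \frac{\sqrt{13199117875674394}}{693309} \approx 165.71$)
$Q{\left(-169 \right)} + D = -169 + \frac{\sqrt{13199117875674394}}{693309}$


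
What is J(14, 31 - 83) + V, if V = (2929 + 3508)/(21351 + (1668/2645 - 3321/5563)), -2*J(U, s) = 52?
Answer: -8073496890029/314161991424 ≈ -25.699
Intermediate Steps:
J(U, s) = -26 (J(U, s) = -½*52 = -26)
V = 94714886995/314161991424 (V = 6437/(21351 + (1668*(1/2645) - 3321*1/5563)) = 6437/(21351 + (1668/2645 - 3321/5563)) = 6437/(21351 + 495039/14714135) = 6437/(314161991424/14714135) = 6437*(14714135/314161991424) = 94714886995/314161991424 ≈ 0.30148)
J(14, 31 - 83) + V = -26 + 94714886995/314161991424 = -8073496890029/314161991424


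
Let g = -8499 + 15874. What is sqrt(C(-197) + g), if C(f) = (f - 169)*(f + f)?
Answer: sqrt(151579) ≈ 389.33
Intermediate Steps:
C(f) = 2*f*(-169 + f) (C(f) = (-169 + f)*(2*f) = 2*f*(-169 + f))
g = 7375
sqrt(C(-197) + g) = sqrt(2*(-197)*(-169 - 197) + 7375) = sqrt(2*(-197)*(-366) + 7375) = sqrt(144204 + 7375) = sqrt(151579)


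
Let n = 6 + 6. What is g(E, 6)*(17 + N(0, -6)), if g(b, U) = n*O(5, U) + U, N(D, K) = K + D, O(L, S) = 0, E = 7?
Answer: 66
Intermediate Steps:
n = 12
N(D, K) = D + K
g(b, U) = U (g(b, U) = 12*0 + U = 0 + U = U)
g(E, 6)*(17 + N(0, -6)) = 6*(17 + (0 - 6)) = 6*(17 - 6) = 6*11 = 66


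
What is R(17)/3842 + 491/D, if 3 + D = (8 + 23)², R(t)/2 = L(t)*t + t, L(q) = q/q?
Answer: 57399/108254 ≈ 0.53022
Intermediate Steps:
L(q) = 1
R(t) = 4*t (R(t) = 2*(1*t + t) = 2*(t + t) = 2*(2*t) = 4*t)
D = 958 (D = -3 + (8 + 23)² = -3 + 31² = -3 + 961 = 958)
R(17)/3842 + 491/D = (4*17)/3842 + 491/958 = 68*(1/3842) + 491*(1/958) = 2/113 + 491/958 = 57399/108254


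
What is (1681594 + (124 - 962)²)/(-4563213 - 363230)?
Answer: -2383838/4926443 ≈ -0.48389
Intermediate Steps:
(1681594 + (124 - 962)²)/(-4563213 - 363230) = (1681594 + (-838)²)/(-4926443) = (1681594 + 702244)*(-1/4926443) = 2383838*(-1/4926443) = -2383838/4926443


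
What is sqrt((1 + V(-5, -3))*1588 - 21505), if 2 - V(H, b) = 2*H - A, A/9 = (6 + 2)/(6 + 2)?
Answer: 11*sqrt(111) ≈ 115.89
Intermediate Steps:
A = 9 (A = 9*((6 + 2)/(6 + 2)) = 9*(8/8) = 9*(8*(1/8)) = 9*1 = 9)
V(H, b) = 11 - 2*H (V(H, b) = 2 - (2*H - 1*9) = 2 - (2*H - 9) = 2 - (-9 + 2*H) = 2 + (9 - 2*H) = 11 - 2*H)
sqrt((1 + V(-5, -3))*1588 - 21505) = sqrt((1 + (11 - 2*(-5)))*1588 - 21505) = sqrt((1 + (11 + 10))*1588 - 21505) = sqrt((1 + 21)*1588 - 21505) = sqrt(22*1588 - 21505) = sqrt(34936 - 21505) = sqrt(13431) = 11*sqrt(111)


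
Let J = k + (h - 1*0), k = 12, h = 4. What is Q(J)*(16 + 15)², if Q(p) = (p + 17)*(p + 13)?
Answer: 919677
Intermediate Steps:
J = 16 (J = 12 + (4 - 1*0) = 12 + (4 + 0) = 12 + 4 = 16)
Q(p) = (13 + p)*(17 + p) (Q(p) = (17 + p)*(13 + p) = (13 + p)*(17 + p))
Q(J)*(16 + 15)² = (221 + 16² + 30*16)*(16 + 15)² = (221 + 256 + 480)*31² = 957*961 = 919677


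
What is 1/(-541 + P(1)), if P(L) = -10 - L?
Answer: -1/552 ≈ -0.0018116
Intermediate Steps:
1/(-541 + P(1)) = 1/(-541 + (-10 - 1*1)) = 1/(-541 + (-10 - 1)) = 1/(-541 - 11) = 1/(-552) = -1/552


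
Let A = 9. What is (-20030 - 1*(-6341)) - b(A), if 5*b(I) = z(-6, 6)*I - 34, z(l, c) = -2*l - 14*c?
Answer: -67763/5 ≈ -13553.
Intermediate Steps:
z(l, c) = -14*c - 2*l
b(I) = -34/5 - 72*I/5 (b(I) = ((-14*6 - 2*(-6))*I - 34)/5 = ((-84 + 12)*I - 34)/5 = (-72*I - 34)/5 = (-34 - 72*I)/5 = -34/5 - 72*I/5)
(-20030 - 1*(-6341)) - b(A) = (-20030 - 1*(-6341)) - (-34/5 - 72/5*9) = (-20030 + 6341) - (-34/5 - 648/5) = -13689 - 1*(-682/5) = -13689 + 682/5 = -67763/5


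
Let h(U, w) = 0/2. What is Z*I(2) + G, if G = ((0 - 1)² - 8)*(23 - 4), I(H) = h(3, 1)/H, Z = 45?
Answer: -133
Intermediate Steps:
h(U, w) = 0 (h(U, w) = 0*(½) = 0)
I(H) = 0 (I(H) = 0/H = 0)
G = -133 (G = ((-1)² - 8)*19 = (1 - 8)*19 = -7*19 = -133)
Z*I(2) + G = 45*0 - 133 = 0 - 133 = -133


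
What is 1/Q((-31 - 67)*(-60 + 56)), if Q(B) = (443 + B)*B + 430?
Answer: 1/327750 ≈ 3.0511e-6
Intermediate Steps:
Q(B) = 430 + B*(443 + B) (Q(B) = B*(443 + B) + 430 = 430 + B*(443 + B))
1/Q((-31 - 67)*(-60 + 56)) = 1/(430 + ((-31 - 67)*(-60 + 56))² + 443*((-31 - 67)*(-60 + 56))) = 1/(430 + (-98*(-4))² + 443*(-98*(-4))) = 1/(430 + 392² + 443*392) = 1/(430 + 153664 + 173656) = 1/327750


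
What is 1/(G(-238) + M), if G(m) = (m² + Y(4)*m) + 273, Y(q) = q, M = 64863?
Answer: 1/120828 ≈ 8.2762e-6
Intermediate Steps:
G(m) = 273 + m² + 4*m (G(m) = (m² + 4*m) + 273 = 273 + m² + 4*m)
1/(G(-238) + M) = 1/((273 + (-238)² + 4*(-238)) + 64863) = 1/((273 + 56644 - 952) + 64863) = 1/(55965 + 64863) = 1/120828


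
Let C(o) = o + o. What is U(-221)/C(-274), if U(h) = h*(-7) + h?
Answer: -663/274 ≈ -2.4197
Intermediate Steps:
C(o) = 2*o
U(h) = -6*h (U(h) = -7*h + h = -6*h)
U(-221)/C(-274) = (-6*(-221))/((2*(-274))) = 1326/(-548) = 1326*(-1/548) = -663/274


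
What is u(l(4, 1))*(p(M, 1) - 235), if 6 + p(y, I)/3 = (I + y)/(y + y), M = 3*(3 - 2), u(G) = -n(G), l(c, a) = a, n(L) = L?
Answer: 251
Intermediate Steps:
u(G) = -G
M = 3 (M = 3*1 = 3)
p(y, I) = -18 + 3*(I + y)/(2*y) (p(y, I) = -18 + 3*((I + y)/(y + y)) = -18 + 3*((I + y)/((2*y))) = -18 + 3*((I + y)*(1/(2*y))) = -18 + 3*((I + y)/(2*y)) = -18 + 3*(I + y)/(2*y))
u(l(4, 1))*(p(M, 1) - 235) = (-1*1)*((3/2)*(1 - 11*3)/3 - 235) = -((3/2)*(1/3)*(1 - 33) - 235) = -((3/2)*(1/3)*(-32) - 235) = -(-16 - 235) = -1*(-251) = 251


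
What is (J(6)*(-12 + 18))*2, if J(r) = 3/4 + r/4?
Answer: 27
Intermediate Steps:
J(r) = 3/4 + r/4 (J(r) = 3*(1/4) + r*(1/4) = 3/4 + r/4)
(J(6)*(-12 + 18))*2 = ((3/4 + (1/4)*6)*(-12 + 18))*2 = ((3/4 + 3/2)*6)*2 = ((9/4)*6)*2 = (27/2)*2 = 27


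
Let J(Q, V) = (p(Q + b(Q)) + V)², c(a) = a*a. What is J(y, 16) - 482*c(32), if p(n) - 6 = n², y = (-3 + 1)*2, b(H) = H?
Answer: -486172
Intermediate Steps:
c(a) = a²
y = -4 (y = -2*2 = -4)
p(n) = 6 + n²
J(Q, V) = (6 + V + 4*Q²)² (J(Q, V) = ((6 + (Q + Q)²) + V)² = ((6 + (2*Q)²) + V)² = ((6 + 4*Q²) + V)² = (6 + V + 4*Q²)²)
J(y, 16) - 482*c(32) = (6 + 16 + 4*(-4)²)² - 482*32² = (6 + 16 + 4*16)² - 482*1024 = (6 + 16 + 64)² - 493568 = 86² - 493568 = 7396 - 493568 = -486172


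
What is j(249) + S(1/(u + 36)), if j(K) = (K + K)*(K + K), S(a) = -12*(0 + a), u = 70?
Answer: 13144206/53 ≈ 2.4800e+5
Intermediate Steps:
S(a) = -12*a
j(K) = 4*K**2 (j(K) = (2*K)*(2*K) = 4*K**2)
j(249) + S(1/(u + 36)) = 4*249**2 - 12/(70 + 36) = 4*62001 - 12/106 = 248004 - 12*1/106 = 248004 - 6/53 = 13144206/53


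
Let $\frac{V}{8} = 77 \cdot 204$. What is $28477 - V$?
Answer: $-97187$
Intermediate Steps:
$V = 125664$ ($V = 8 \cdot 77 \cdot 204 = 8 \cdot 15708 = 125664$)
$28477 - V = 28477 - 125664 = -97187$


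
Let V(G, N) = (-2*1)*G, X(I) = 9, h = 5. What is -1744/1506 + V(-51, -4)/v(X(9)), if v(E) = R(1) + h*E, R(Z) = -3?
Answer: 6697/5271 ≈ 1.2705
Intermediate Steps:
V(G, N) = -2*G
v(E) = -3 + 5*E
-1744/1506 + V(-51, -4)/v(X(9)) = -1744/1506 + (-2*(-51))/(-3 + 5*9) = -1744*1/1506 + 102/(-3 + 45) = -872/753 + 102/42 = -872/753 + 102*(1/42) = -872/753 + 17/7 = 6697/5271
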